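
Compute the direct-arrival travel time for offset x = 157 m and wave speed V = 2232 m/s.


t = x / V
= 157 / 2232
= 0.0703 s

0.0703


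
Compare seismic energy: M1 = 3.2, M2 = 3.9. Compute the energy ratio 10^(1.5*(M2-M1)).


M2 - M1 = 3.9 - 3.2 = 0.7
1.5 * 0.7 = 1.05
ratio = 10^1.05 = 11.22

11.22


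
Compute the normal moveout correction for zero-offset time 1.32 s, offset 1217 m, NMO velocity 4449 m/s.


x/Vnmo = 1217/4449 = 0.273545
(x/Vnmo)^2 = 0.074827
t0^2 = 1.7424
sqrt(1.7424 + 0.074827) = 1.348045
dt = 1.348045 - 1.32 = 0.028045

0.028045


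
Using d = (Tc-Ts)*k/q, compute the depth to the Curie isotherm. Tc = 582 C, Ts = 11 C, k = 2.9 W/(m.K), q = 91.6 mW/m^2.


T_Curie - T_surf = 582 - 11 = 571 C
Convert q to W/m^2: 91.6 mW/m^2 = 0.0916 W/m^2
d = 571 * 2.9 / 0.0916 = 18077.51 m

18077.51


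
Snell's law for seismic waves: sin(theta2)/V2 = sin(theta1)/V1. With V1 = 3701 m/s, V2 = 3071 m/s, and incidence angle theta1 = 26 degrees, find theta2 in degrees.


sin(theta1) = sin(26 deg) = 0.438371
sin(theta2) = V2/V1 * sin(theta1) = 3071/3701 * 0.438371 = 0.36375
theta2 = arcsin(0.36375) = 21.3307 degrees

21.3307


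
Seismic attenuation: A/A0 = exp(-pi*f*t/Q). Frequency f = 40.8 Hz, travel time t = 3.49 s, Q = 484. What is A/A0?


pi*f*t/Q = pi*40.8*3.49/484 = 0.924251
A/A0 = exp(-0.924251) = 0.396828

0.396828


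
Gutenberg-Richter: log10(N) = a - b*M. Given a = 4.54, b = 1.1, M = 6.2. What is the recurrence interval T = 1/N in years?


log10(N) = 4.54 - 1.1*6.2 = -2.28
N = 10^-2.28 = 0.005248
T = 1/N = 1/0.005248 = 190.5461 years

190.5461


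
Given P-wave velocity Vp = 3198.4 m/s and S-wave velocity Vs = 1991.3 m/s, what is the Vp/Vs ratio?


Vp/Vs = 3198.4 / 1991.3
= 1.6062

1.6062


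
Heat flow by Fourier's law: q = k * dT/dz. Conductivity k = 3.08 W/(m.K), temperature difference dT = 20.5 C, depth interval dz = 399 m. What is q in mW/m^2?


q = k * dT / dz * 1000
= 3.08 * 20.5 / 399 * 1000
= 0.158246 * 1000
= 158.2456 mW/m^2

158.2456


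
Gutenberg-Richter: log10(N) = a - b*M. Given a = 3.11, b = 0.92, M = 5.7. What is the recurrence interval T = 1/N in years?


log10(N) = 3.11 - 0.92*5.7 = -2.134
N = 10^-2.134 = 0.007345
T = 1/N = 1/0.007345 = 136.1445 years

136.1445


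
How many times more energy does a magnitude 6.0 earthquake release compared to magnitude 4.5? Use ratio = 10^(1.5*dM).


M2 - M1 = 6.0 - 4.5 = 1.5
1.5 * 1.5 = 2.25
ratio = 10^2.25 = 177.83

177.83


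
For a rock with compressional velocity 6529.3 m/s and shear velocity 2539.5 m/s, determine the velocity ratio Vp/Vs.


Vp/Vs = 6529.3 / 2539.5
= 2.5711

2.5711


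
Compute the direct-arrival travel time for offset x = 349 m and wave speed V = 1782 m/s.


t = x / V
= 349 / 1782
= 0.1958 s

0.1958


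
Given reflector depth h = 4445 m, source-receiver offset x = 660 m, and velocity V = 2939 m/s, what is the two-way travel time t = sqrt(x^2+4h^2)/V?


x^2 + 4h^2 = 660^2 + 4*4445^2 = 435600 + 79032100 = 79467700
sqrt(79467700) = 8914.4658
t = 8914.4658 / 2939 = 3.0332 s

3.0332


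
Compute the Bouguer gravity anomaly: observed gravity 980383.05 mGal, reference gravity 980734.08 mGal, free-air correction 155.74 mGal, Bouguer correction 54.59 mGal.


BA = g_obs - g_ref + FAC - BC
= 980383.05 - 980734.08 + 155.74 - 54.59
= -249.88 mGal

-249.88


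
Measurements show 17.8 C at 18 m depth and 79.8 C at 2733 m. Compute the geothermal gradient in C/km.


dT = 79.8 - 17.8 = 62.0 C
dz = 2733 - 18 = 2715 m
gradient = dT/dz * 1000 = 62.0/2715 * 1000 = 22.8361 C/km

22.8361


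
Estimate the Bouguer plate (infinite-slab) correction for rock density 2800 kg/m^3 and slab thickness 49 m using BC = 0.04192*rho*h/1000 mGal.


BC = 0.04192 * rho * h / 1000
= 0.04192 * 2800 * 49 / 1000
= 5.7514 mGal

5.7514


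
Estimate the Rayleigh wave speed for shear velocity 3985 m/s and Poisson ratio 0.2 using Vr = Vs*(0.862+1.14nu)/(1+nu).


Numerator factor = 0.862 + 1.14*0.2 = 1.09
Denominator = 1 + 0.2 = 1.2
Vr = 3985 * 1.09 / 1.2 = 3619.71 m/s

3619.71


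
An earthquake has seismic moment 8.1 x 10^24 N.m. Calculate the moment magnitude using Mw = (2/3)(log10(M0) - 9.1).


log10(M0) = log10(8.1 x 10^24) = 24.9085
Mw = 2/3 * (24.9085 - 9.1)
= 2/3 * 15.8085
= 10.54

10.54


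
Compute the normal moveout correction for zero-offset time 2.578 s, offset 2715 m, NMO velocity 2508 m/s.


x/Vnmo = 2715/2508 = 1.082536
(x/Vnmo)^2 = 1.171884
t0^2 = 6.646084
sqrt(6.646084 + 1.171884) = 2.796063
dt = 2.796063 - 2.578 = 0.218063

0.218063


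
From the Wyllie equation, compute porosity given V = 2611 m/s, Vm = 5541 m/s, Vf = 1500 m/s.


1/V - 1/Vm = 1/2611 - 1/5541 = 0.00020252
1/Vf - 1/Vm = 1/1500 - 1/5541 = 0.00048619
phi = 0.00020252 / 0.00048619 = 0.4165

0.4165


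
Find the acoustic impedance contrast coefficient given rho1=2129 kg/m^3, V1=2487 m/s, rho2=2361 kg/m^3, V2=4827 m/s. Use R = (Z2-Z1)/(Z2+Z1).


Z1 = 2129 * 2487 = 5294823
Z2 = 2361 * 4827 = 11396547
R = (11396547 - 5294823) / (11396547 + 5294823) = 6101724 / 16691370 = 0.3656

0.3656


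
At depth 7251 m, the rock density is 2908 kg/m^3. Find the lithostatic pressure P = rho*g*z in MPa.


P = rho * g * z / 1e6
= 2908 * 9.81 * 7251 / 1e6
= 206852757.48 / 1e6
= 206.8528 MPa

206.8528


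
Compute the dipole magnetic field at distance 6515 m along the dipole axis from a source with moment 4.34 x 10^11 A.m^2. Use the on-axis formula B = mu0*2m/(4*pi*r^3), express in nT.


m = 4.34 x 10^11 = 434000000000 A.m^2
2m = 868000000000 A.m^2
r^3 = 6515^3 = 276530640875
B = (4pi*10^-7) * 868000000000 / (4*pi * 276530640875) * 1e9
= 1090760.969326 / 3474986519461.51 * 1e9
= 313.8893 nT

313.8893


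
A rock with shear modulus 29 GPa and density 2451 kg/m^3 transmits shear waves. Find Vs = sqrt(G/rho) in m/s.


Convert G to Pa: G = 29e9 Pa
Compute G/rho = 29e9 / 2451 = 11831905.3448
Vs = sqrt(11831905.3448) = 3439.75 m/s

3439.75


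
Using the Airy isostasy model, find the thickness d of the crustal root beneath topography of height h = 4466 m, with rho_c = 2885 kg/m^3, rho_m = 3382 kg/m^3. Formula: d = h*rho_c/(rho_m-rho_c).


rho_m - rho_c = 3382 - 2885 = 497
d = 4466 * 2885 / 497
= 12884410 / 497
= 25924.37 m

25924.37


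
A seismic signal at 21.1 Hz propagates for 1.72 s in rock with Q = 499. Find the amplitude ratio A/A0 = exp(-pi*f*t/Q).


pi*f*t/Q = pi*21.1*1.72/499 = 0.228486
A/A0 = exp(-0.228486) = 0.795737

0.795737


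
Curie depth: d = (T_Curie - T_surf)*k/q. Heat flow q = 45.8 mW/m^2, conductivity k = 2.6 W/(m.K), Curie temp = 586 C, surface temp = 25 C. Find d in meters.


T_Curie - T_surf = 586 - 25 = 561 C
Convert q to W/m^2: 45.8 mW/m^2 = 0.0458 W/m^2
d = 561 * 2.6 / 0.0458 = 31847.16 m

31847.16


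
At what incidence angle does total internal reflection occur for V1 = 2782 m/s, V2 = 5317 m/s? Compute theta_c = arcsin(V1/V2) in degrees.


V1/V2 = 2782/5317 = 0.523227
theta_c = arcsin(0.523227) = 31.549 degrees

31.549


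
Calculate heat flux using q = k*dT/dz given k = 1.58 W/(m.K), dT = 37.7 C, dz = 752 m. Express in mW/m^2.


q = k * dT / dz * 1000
= 1.58 * 37.7 / 752 * 1000
= 0.07921 * 1000
= 79.2101 mW/m^2

79.2101


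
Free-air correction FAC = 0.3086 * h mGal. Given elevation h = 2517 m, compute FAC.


FAC = 0.3086 * h
= 0.3086 * 2517
= 776.7462 mGal

776.7462


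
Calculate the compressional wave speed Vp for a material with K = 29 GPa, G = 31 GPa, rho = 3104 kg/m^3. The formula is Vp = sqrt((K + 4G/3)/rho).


First compute the effective modulus:
K + 4G/3 = 29e9 + 4*31e9/3 = 70333333333.33 Pa
Then divide by density:
70333333333.33 / 3104 = 22658934.7079 Pa/(kg/m^3)
Take the square root:
Vp = sqrt(22658934.7079) = 4760.14 m/s

4760.14


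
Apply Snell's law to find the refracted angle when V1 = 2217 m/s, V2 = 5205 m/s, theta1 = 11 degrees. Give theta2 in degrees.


sin(theta1) = sin(11 deg) = 0.190809
sin(theta2) = V2/V1 * sin(theta1) = 5205/2217 * 0.190809 = 0.447975
theta2 = arcsin(0.447975) = 26.6138 degrees

26.6138


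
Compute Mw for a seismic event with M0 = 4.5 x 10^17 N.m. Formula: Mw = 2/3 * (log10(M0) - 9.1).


log10(M0) = log10(4.5 x 10^17) = 17.6532
Mw = 2/3 * (17.6532 - 9.1)
= 2/3 * 8.5532
= 5.7

5.7


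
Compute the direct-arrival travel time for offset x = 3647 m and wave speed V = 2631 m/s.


t = x / V
= 3647 / 2631
= 1.3862 s

1.3862


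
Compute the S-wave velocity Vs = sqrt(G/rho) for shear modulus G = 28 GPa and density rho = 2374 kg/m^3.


Convert G to Pa: G = 28e9 Pa
Compute G/rho = 28e9 / 2374 = 11794439.7641
Vs = sqrt(11794439.7641) = 3434.3 m/s

3434.3


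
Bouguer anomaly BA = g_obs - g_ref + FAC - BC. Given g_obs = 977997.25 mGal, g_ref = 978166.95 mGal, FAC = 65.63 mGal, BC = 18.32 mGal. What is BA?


BA = g_obs - g_ref + FAC - BC
= 977997.25 - 978166.95 + 65.63 - 18.32
= -122.39 mGal

-122.39


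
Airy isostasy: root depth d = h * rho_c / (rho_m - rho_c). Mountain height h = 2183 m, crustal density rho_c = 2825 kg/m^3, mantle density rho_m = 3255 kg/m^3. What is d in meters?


rho_m - rho_c = 3255 - 2825 = 430
d = 2183 * 2825 / 430
= 6166975 / 430
= 14341.8 m

14341.8


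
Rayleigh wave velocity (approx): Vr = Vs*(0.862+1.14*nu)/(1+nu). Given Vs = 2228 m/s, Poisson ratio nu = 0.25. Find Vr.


Numerator factor = 0.862 + 1.14*0.25 = 1.147
Denominator = 1 + 0.25 = 1.25
Vr = 2228 * 1.147 / 1.25 = 2044.41 m/s

2044.41


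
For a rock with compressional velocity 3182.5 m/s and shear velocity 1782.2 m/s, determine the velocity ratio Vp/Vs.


Vp/Vs = 3182.5 / 1782.2
= 1.7857

1.7857


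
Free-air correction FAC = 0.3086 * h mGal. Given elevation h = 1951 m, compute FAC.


FAC = 0.3086 * h
= 0.3086 * 1951
= 602.0786 mGal

602.0786


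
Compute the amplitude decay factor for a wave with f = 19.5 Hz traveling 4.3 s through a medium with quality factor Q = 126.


pi*f*t/Q = pi*19.5*4.3/126 = 2.090655
A/A0 = exp(-2.090655) = 0.123606

0.123606


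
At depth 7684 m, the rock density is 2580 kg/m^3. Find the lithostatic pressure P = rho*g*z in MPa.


P = rho * g * z / 1e6
= 2580 * 9.81 * 7684 / 1e6
= 194480503.2 / 1e6
= 194.4805 MPa

194.4805


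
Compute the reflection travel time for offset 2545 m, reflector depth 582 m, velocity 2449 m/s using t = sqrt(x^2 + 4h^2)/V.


x^2 + 4h^2 = 2545^2 + 4*582^2 = 6477025 + 1354896 = 7831921
sqrt(7831921) = 2798.5569
t = 2798.5569 / 2449 = 1.1427 s

1.1427


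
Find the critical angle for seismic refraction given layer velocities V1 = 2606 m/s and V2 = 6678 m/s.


V1/V2 = 2606/6678 = 0.390237
theta_c = arcsin(0.390237) = 22.9692 degrees

22.9692


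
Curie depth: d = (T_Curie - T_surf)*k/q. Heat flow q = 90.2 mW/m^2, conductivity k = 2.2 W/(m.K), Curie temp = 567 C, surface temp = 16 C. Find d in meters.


T_Curie - T_surf = 567 - 16 = 551 C
Convert q to W/m^2: 90.2 mW/m^2 = 0.0902 W/m^2
d = 551 * 2.2 / 0.0902 = 13439.02 m

13439.02


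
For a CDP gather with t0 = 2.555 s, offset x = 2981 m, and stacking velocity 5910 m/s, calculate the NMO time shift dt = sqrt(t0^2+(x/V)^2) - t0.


x/Vnmo = 2981/5910 = 0.504399
(x/Vnmo)^2 = 0.254419
t0^2 = 6.528025
sqrt(6.528025 + 0.254419) = 2.604313
dt = 2.604313 - 2.555 = 0.049313

0.049313


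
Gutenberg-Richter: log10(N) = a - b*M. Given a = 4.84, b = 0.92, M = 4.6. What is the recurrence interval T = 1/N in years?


log10(N) = 4.84 - 0.92*4.6 = 0.608
N = 10^0.608 = 4.055085
T = 1/N = 1/4.055085 = 0.2466 years

0.2466


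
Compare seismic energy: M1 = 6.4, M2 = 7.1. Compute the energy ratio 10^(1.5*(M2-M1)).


M2 - M1 = 7.1 - 6.4 = 0.7
1.5 * 0.7 = 1.05
ratio = 10^1.05 = 11.22

11.22


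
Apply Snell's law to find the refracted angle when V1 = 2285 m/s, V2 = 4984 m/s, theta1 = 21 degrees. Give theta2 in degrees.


sin(theta1) = sin(21 deg) = 0.358368
sin(theta2) = V2/V1 * sin(theta1) = 4984/2285 * 0.358368 = 0.781666
theta2 = arcsin(0.781666) = 51.4133 degrees

51.4133


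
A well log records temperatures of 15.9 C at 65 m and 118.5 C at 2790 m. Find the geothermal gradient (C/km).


dT = 118.5 - 15.9 = 102.6 C
dz = 2790 - 65 = 2725 m
gradient = dT/dz * 1000 = 102.6/2725 * 1000 = 37.6514 C/km

37.6514


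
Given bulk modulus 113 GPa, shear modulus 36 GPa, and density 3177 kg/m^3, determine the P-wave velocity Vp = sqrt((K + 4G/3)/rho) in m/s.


First compute the effective modulus:
K + 4G/3 = 113e9 + 4*36e9/3 = 161000000000.0 Pa
Then divide by density:
161000000000.0 / 3177 = 50676739.062 Pa/(kg/m^3)
Take the square root:
Vp = sqrt(50676739.062) = 7118.76 m/s

7118.76


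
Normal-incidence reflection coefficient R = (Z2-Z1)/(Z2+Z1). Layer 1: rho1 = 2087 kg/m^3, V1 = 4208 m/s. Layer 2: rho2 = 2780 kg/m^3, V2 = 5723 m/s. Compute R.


Z1 = 2087 * 4208 = 8782096
Z2 = 2780 * 5723 = 15909940
R = (15909940 - 8782096) / (15909940 + 8782096) = 7127844 / 24692036 = 0.2887

0.2887


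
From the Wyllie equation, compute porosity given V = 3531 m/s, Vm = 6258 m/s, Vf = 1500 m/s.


1/V - 1/Vm = 1/3531 - 1/6258 = 0.00012341
1/Vf - 1/Vm = 1/1500 - 1/6258 = 0.00050687
phi = 0.00012341 / 0.00050687 = 0.2435

0.2435


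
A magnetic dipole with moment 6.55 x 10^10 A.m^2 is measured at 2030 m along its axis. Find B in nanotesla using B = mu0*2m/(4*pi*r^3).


m = 6.55 x 10^10 = 65500000000 A.m^2
2m = 131000000000 A.m^2
r^3 = 2030^3 = 8365427000
B = (4pi*10^-7) * 131000000000 / (4*pi * 8365427000) * 1e9
= 164619.455048 / 105123056029.37 * 1e9
= 1565.9691 nT

1565.9691


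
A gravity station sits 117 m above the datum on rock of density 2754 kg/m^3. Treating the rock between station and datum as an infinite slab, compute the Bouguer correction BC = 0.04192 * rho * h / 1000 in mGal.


BC = 0.04192 * rho * h / 1000
= 0.04192 * 2754 * 117 / 1000
= 13.5074 mGal

13.5074


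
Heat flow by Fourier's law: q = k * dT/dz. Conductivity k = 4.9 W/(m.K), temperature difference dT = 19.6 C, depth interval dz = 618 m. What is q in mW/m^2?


q = k * dT / dz * 1000
= 4.9 * 19.6 / 618 * 1000
= 0.155405 * 1000
= 155.4045 mW/m^2

155.4045


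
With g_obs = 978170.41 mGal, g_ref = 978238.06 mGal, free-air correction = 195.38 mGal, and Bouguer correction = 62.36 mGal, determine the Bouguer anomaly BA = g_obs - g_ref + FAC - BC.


BA = g_obs - g_ref + FAC - BC
= 978170.41 - 978238.06 + 195.38 - 62.36
= 65.37 mGal

65.37


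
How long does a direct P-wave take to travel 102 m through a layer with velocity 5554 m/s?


t = x / V
= 102 / 5554
= 0.0184 s

0.0184


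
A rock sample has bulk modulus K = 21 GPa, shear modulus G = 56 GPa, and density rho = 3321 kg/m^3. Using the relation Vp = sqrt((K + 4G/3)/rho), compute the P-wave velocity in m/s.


First compute the effective modulus:
K + 4G/3 = 21e9 + 4*56e9/3 = 95666666666.67 Pa
Then divide by density:
95666666666.67 / 3321 = 28806584.3621 Pa/(kg/m^3)
Take the square root:
Vp = sqrt(28806584.3621) = 5367.18 m/s

5367.18


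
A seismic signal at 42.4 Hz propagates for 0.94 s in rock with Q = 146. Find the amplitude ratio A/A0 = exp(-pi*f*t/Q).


pi*f*t/Q = pi*42.4*0.94/146 = 0.857612
A/A0 = exp(-0.857612) = 0.424174

0.424174


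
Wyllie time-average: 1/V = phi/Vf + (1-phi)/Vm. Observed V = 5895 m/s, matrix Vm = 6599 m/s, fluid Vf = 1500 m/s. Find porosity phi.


1/V - 1/Vm = 1/5895 - 1/6599 = 1.81e-05
1/Vf - 1/Vm = 1/1500 - 1/6599 = 0.00051513
phi = 1.81e-05 / 0.00051513 = 0.0351

0.0351


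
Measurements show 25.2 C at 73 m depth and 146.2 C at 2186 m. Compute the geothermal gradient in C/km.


dT = 146.2 - 25.2 = 121.0 C
dz = 2186 - 73 = 2113 m
gradient = dT/dz * 1000 = 121.0/2113 * 1000 = 57.2646 C/km

57.2646


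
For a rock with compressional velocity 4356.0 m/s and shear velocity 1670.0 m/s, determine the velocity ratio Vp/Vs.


Vp/Vs = 4356.0 / 1670.0
= 2.6084

2.6084


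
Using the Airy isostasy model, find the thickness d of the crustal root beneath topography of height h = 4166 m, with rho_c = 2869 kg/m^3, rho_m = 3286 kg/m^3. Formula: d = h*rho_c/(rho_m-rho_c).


rho_m - rho_c = 3286 - 2869 = 417
d = 4166 * 2869 / 417
= 11952254 / 417
= 28662.48 m

28662.48


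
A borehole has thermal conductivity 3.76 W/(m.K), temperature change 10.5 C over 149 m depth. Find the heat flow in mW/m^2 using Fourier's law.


q = k * dT / dz * 1000
= 3.76 * 10.5 / 149 * 1000
= 0.264966 * 1000
= 264.9664 mW/m^2

264.9664


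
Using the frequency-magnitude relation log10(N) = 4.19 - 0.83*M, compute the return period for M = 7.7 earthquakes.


log10(N) = 4.19 - 0.83*7.7 = -2.201
N = 10^-2.201 = 0.006295
T = 1/N = 1/0.006295 = 158.8547 years

158.8547


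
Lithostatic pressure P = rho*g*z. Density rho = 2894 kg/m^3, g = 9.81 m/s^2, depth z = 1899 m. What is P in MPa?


P = rho * g * z / 1e6
= 2894 * 9.81 * 1899 / 1e6
= 53912875.86 / 1e6
= 53.9129 MPa

53.9129


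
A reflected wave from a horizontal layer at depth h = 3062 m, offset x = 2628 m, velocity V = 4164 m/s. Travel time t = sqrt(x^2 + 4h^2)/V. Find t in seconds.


x^2 + 4h^2 = 2628^2 + 4*3062^2 = 6906384 + 37503376 = 44409760
sqrt(44409760) = 6664.0648
t = 6664.0648 / 4164 = 1.6004 s

1.6004


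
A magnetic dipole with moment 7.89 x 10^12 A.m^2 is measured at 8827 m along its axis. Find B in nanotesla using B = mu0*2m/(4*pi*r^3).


m = 7.89 x 10^12 = 7890000000000 A.m^2
2m = 15780000000000 A.m^2
r^3 = 8827^3 = 687763905283
B = (4pi*10^-7) * 15780000000000 / (4*pi * 687763905283) * 1e9
= 19829732.829459 / 8642696128965.2 * 1e9
= 2294.392 nT

2294.392


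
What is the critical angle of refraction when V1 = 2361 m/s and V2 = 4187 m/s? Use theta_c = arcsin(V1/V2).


V1/V2 = 2361/4187 = 0.563888
theta_c = arcsin(0.563888) = 34.3251 degrees

34.3251


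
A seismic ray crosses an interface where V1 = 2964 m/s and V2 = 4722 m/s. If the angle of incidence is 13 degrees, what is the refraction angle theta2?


sin(theta1) = sin(13 deg) = 0.224951
sin(theta2) = V2/V1 * sin(theta1) = 4722/2964 * 0.224951 = 0.358373
theta2 = arcsin(0.358373) = 21.0003 degrees

21.0003


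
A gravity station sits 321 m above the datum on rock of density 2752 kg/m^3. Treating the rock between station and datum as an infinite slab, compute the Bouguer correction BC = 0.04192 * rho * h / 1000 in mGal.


BC = 0.04192 * rho * h / 1000
= 0.04192 * 2752 * 321 / 1000
= 37.0318 mGal

37.0318


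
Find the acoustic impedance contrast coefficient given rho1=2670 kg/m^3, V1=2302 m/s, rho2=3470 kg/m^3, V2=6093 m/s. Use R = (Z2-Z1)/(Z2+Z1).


Z1 = 2670 * 2302 = 6146340
Z2 = 3470 * 6093 = 21142710
R = (21142710 - 6146340) / (21142710 + 6146340) = 14996370 / 27289050 = 0.5495

0.5495


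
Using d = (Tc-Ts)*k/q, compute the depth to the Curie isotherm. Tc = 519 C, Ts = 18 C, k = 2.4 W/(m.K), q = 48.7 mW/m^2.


T_Curie - T_surf = 519 - 18 = 501 C
Convert q to W/m^2: 48.7 mW/m^2 = 0.0487 W/m^2
d = 501 * 2.4 / 0.0487 = 24689.94 m

24689.94


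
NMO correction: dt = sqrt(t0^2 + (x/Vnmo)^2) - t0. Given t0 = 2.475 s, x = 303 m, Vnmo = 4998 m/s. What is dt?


x/Vnmo = 303/4998 = 0.060624
(x/Vnmo)^2 = 0.003675
t0^2 = 6.125625
sqrt(6.125625 + 0.003675) = 2.475742
dt = 2.475742 - 2.475 = 0.000742

7.420000e-04


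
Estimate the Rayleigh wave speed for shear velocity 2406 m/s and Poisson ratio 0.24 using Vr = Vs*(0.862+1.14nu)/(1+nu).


Numerator factor = 0.862 + 1.14*0.24 = 1.1356
Denominator = 1 + 0.24 = 1.24
Vr = 2406 * 1.1356 / 1.24 = 2203.43 m/s

2203.43


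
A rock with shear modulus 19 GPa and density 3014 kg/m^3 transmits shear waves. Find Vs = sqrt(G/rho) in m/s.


Convert G to Pa: G = 19e9 Pa
Compute G/rho = 19e9 / 3014 = 6303915.063
Vs = sqrt(6303915.063) = 2510.76 m/s

2510.76


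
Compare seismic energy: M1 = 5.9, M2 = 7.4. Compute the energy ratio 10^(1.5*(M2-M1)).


M2 - M1 = 7.4 - 5.9 = 1.5
1.5 * 1.5 = 2.25
ratio = 10^2.25 = 177.83

177.83


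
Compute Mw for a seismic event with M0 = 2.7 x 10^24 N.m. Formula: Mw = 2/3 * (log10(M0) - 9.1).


log10(M0) = log10(2.7 x 10^24) = 24.4314
Mw = 2/3 * (24.4314 - 9.1)
= 2/3 * 15.3314
= 10.22

10.22


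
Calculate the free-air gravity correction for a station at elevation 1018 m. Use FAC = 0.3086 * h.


FAC = 0.3086 * h
= 0.3086 * 1018
= 314.1548 mGal

314.1548


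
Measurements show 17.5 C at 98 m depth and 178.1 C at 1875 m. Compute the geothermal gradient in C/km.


dT = 178.1 - 17.5 = 160.6 C
dz = 1875 - 98 = 1777 m
gradient = dT/dz * 1000 = 160.6/1777 * 1000 = 90.377 C/km

90.377


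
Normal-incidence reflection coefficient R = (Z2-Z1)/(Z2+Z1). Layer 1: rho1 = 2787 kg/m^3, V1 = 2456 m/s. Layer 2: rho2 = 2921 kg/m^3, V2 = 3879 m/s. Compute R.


Z1 = 2787 * 2456 = 6844872
Z2 = 2921 * 3879 = 11330559
R = (11330559 - 6844872) / (11330559 + 6844872) = 4485687 / 18175431 = 0.2468

0.2468


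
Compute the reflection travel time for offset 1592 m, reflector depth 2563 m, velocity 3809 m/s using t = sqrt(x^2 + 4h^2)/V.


x^2 + 4h^2 = 1592^2 + 4*2563^2 = 2534464 + 26275876 = 28810340
sqrt(28810340) = 5367.5264
t = 5367.5264 / 3809 = 1.4092 s

1.4092


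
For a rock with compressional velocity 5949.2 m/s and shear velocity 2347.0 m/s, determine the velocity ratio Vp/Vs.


Vp/Vs = 5949.2 / 2347.0
= 2.5348

2.5348


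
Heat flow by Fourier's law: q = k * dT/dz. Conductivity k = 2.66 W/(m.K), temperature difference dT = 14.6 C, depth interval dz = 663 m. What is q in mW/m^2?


q = k * dT / dz * 1000
= 2.66 * 14.6 / 663 * 1000
= 0.058576 * 1000
= 58.5762 mW/m^2

58.5762


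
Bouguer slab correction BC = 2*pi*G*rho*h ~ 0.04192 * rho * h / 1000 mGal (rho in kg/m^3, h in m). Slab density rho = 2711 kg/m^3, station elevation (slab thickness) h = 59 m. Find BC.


BC = 0.04192 * rho * h / 1000
= 0.04192 * 2711 * 59 / 1000
= 6.7051 mGal

6.7051


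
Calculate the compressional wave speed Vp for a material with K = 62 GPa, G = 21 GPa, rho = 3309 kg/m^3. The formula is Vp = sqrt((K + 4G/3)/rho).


First compute the effective modulus:
K + 4G/3 = 62e9 + 4*21e9/3 = 90000000000.0 Pa
Then divide by density:
90000000000.0 / 3309 = 27198549.4107 Pa/(kg/m^3)
Take the square root:
Vp = sqrt(27198549.4107) = 5215.22 m/s

5215.22


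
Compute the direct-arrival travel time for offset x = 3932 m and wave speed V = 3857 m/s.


t = x / V
= 3932 / 3857
= 1.0194 s

1.0194


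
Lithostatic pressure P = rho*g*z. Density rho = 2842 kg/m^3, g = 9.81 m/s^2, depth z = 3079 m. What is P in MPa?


P = rho * g * z / 1e6
= 2842 * 9.81 * 3079 / 1e6
= 85842581.58 / 1e6
= 85.8426 MPa

85.8426


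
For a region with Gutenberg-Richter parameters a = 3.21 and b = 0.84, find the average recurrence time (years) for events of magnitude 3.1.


log10(N) = 3.21 - 0.84*3.1 = 0.606
N = 10^0.606 = 4.036454
T = 1/N = 1/4.036454 = 0.2477 years

0.2477


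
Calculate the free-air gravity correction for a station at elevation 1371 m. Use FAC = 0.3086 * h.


FAC = 0.3086 * h
= 0.3086 * 1371
= 423.0906 mGal

423.0906


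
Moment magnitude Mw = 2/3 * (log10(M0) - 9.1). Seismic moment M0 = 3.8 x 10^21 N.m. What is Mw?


log10(M0) = log10(3.8 x 10^21) = 21.5798
Mw = 2/3 * (21.5798 - 9.1)
= 2/3 * 12.4798
= 8.32

8.32


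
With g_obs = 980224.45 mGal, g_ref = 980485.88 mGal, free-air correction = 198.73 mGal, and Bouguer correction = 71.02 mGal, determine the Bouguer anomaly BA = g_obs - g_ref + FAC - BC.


BA = g_obs - g_ref + FAC - BC
= 980224.45 - 980485.88 + 198.73 - 71.02
= -133.72 mGal

-133.72


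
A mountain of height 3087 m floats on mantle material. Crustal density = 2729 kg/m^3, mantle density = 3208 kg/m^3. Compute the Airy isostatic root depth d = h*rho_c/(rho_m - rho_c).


rho_m - rho_c = 3208 - 2729 = 479
d = 3087 * 2729 / 479
= 8424423 / 479
= 17587.52 m

17587.52


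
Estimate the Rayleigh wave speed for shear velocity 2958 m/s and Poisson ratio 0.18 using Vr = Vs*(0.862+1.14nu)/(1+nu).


Numerator factor = 0.862 + 1.14*0.18 = 1.0672
Denominator = 1 + 0.18 = 1.18
Vr = 2958 * 1.0672 / 1.18 = 2675.24 m/s

2675.24


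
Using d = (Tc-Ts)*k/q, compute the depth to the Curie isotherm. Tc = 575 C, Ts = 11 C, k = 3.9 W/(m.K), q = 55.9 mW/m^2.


T_Curie - T_surf = 575 - 11 = 564 C
Convert q to W/m^2: 55.9 mW/m^2 = 0.0559 W/m^2
d = 564 * 3.9 / 0.0559 = 39348.84 m

39348.84


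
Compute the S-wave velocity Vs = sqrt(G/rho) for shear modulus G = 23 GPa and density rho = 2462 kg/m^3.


Convert G to Pa: G = 23e9 Pa
Compute G/rho = 23e9 / 2462 = 9341998.3753
Vs = sqrt(9341998.3753) = 3056.47 m/s

3056.47


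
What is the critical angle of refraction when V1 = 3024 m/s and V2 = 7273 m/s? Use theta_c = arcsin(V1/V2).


V1/V2 = 3024/7273 = 0.415784
theta_c = arcsin(0.415784) = 24.5687 degrees

24.5687


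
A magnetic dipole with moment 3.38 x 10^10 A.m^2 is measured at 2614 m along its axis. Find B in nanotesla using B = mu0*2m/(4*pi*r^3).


m = 3.38 x 10^10 = 33800000000 A.m^2
2m = 67600000000 A.m^2
r^3 = 2614^3 = 17861451544
B = (4pi*10^-7) * 67600000000 / (4*pi * 17861451544) * 1e9
= 84948.665353 / 224453619812.32 * 1e9
= 378.4687 nT

378.4687


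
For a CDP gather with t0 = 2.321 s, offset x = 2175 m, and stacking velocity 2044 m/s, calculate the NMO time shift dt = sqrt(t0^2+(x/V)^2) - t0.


x/Vnmo = 2175/2044 = 1.06409
(x/Vnmo)^2 = 1.132288
t0^2 = 5.387041
sqrt(5.387041 + 1.132288) = 2.553298
dt = 2.553298 - 2.321 = 0.232298

0.232298


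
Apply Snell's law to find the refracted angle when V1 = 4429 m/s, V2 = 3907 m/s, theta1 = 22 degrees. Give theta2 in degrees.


sin(theta1) = sin(22 deg) = 0.374607
sin(theta2) = V2/V1 * sin(theta1) = 3907/4429 * 0.374607 = 0.330456
theta2 = arcsin(0.330456) = 19.2964 degrees

19.2964


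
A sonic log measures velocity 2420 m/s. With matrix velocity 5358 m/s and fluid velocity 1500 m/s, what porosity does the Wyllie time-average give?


1/V - 1/Vm = 1/2420 - 1/5358 = 0.00022659
1/Vf - 1/Vm = 1/1500 - 1/5358 = 0.00048003
phi = 0.00022659 / 0.00048003 = 0.472

0.472


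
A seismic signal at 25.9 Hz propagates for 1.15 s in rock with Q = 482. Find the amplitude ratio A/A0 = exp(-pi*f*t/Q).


pi*f*t/Q = pi*25.9*1.15/482 = 0.194133
A/A0 = exp(-0.194133) = 0.823548

0.823548


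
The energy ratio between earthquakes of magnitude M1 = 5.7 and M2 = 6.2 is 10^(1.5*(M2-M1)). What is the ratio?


M2 - M1 = 6.2 - 5.7 = 0.5
1.5 * 0.5 = 0.75
ratio = 10^0.75 = 5.62

5.62


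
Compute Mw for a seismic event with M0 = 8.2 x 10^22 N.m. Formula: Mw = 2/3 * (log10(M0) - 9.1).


log10(M0) = log10(8.2 x 10^22) = 22.9138
Mw = 2/3 * (22.9138 - 9.1)
= 2/3 * 13.8138
= 9.21

9.21


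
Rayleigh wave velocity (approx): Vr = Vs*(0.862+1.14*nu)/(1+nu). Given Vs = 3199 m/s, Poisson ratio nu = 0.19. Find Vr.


Numerator factor = 0.862 + 1.14*0.19 = 1.0786
Denominator = 1 + 0.19 = 1.19
Vr = 3199 * 1.0786 / 1.19 = 2899.53 m/s

2899.53


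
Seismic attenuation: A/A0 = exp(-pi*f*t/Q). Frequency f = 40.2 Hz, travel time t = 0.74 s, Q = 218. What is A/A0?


pi*f*t/Q = pi*40.2*0.74/218 = 0.428698
A/A0 = exp(-0.428698) = 0.651357

0.651357


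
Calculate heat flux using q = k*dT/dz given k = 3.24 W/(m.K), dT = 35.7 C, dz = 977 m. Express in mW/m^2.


q = k * dT / dz * 1000
= 3.24 * 35.7 / 977 * 1000
= 0.118391 * 1000
= 118.391 mW/m^2

118.391


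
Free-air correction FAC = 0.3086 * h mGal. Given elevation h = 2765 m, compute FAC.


FAC = 0.3086 * h
= 0.3086 * 2765
= 853.279 mGal

853.279


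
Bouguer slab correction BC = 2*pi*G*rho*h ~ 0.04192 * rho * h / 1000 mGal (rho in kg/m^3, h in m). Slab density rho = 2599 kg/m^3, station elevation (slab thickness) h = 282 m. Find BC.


BC = 0.04192 * rho * h / 1000
= 0.04192 * 2599 * 282 / 1000
= 30.7239 mGal

30.7239


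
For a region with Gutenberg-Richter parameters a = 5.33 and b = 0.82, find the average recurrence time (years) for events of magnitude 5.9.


log10(N) = 5.33 - 0.82*5.9 = 0.492
N = 10^0.492 = 3.10456
T = 1/N = 1/3.10456 = 0.3221 years

0.3221


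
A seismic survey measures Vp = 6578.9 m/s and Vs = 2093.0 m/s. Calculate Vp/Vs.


Vp/Vs = 6578.9 / 2093.0
= 3.1433

3.1433


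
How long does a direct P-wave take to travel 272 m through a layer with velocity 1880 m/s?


t = x / V
= 272 / 1880
= 0.1447 s

0.1447


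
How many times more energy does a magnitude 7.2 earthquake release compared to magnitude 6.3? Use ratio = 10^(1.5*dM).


M2 - M1 = 7.2 - 6.3 = 0.9
1.5 * 0.9 = 1.35
ratio = 10^1.35 = 22.39

22.39


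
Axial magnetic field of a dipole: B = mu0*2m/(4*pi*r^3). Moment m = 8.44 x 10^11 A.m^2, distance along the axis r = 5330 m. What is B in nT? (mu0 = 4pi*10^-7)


m = 8.44 x 10^11 = 844000000000 A.m^2
2m = 1688000000000 A.m^2
r^3 = 5330^3 = 151419437000
B = (4pi*10^-7) * 1688000000000 / (4*pi * 151419437000) * 1e9
= 2121203.359704 / 1902792763559.61 * 1e9
= 1114.7842 nT

1114.7842


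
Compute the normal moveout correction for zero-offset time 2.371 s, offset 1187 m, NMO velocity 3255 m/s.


x/Vnmo = 1187/3255 = 0.36467
(x/Vnmo)^2 = 0.132984
t0^2 = 5.621641
sqrt(5.621641 + 0.132984) = 2.39888
dt = 2.39888 - 2.371 = 0.02788

0.02788


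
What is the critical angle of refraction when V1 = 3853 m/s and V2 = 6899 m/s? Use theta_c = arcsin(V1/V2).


V1/V2 = 3853/6899 = 0.558487
theta_c = arcsin(0.558487) = 33.9512 degrees

33.9512


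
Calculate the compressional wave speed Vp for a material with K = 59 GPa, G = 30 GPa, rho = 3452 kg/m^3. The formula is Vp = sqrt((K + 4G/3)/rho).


First compute the effective modulus:
K + 4G/3 = 59e9 + 4*30e9/3 = 99000000000.0 Pa
Then divide by density:
99000000000.0 / 3452 = 28679026.6512 Pa/(kg/m^3)
Take the square root:
Vp = sqrt(28679026.6512) = 5355.28 m/s

5355.28


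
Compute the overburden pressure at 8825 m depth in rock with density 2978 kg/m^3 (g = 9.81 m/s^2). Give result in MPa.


P = rho * g * z / 1e6
= 2978 * 9.81 * 8825 / 1e6
= 257815138.5 / 1e6
= 257.8151 MPa

257.8151


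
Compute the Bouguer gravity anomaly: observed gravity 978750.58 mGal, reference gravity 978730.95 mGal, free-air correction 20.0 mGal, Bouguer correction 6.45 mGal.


BA = g_obs - g_ref + FAC - BC
= 978750.58 - 978730.95 + 20.0 - 6.45
= 33.18 mGal

33.18


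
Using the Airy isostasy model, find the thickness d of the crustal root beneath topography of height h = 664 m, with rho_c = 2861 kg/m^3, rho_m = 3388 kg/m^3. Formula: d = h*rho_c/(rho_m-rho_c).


rho_m - rho_c = 3388 - 2861 = 527
d = 664 * 2861 / 527
= 1899704 / 527
= 3604.75 m

3604.75


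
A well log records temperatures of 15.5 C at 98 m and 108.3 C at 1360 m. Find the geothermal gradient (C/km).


dT = 108.3 - 15.5 = 92.8 C
dz = 1360 - 98 = 1262 m
gradient = dT/dz * 1000 = 92.8/1262 * 1000 = 73.5341 C/km

73.5341


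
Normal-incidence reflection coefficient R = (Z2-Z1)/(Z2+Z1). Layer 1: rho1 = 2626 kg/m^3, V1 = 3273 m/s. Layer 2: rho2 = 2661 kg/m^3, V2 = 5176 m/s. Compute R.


Z1 = 2626 * 3273 = 8594898
Z2 = 2661 * 5176 = 13773336
R = (13773336 - 8594898) / (13773336 + 8594898) = 5178438 / 22368234 = 0.2315

0.2315


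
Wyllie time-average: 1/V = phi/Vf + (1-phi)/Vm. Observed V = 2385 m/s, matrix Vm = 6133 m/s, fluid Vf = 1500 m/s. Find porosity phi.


1/V - 1/Vm = 1/2385 - 1/6133 = 0.00025623
1/Vf - 1/Vm = 1/1500 - 1/6133 = 0.00050361
phi = 0.00025623 / 0.00050361 = 0.5088

0.5088


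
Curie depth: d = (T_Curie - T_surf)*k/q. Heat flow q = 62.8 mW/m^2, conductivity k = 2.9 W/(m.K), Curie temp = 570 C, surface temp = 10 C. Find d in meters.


T_Curie - T_surf = 570 - 10 = 560 C
Convert q to W/m^2: 62.8 mW/m^2 = 0.0628 W/m^2
d = 560 * 2.9 / 0.0628 = 25859.87 m

25859.87


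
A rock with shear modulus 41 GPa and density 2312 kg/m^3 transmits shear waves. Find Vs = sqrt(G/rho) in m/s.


Convert G to Pa: G = 41e9 Pa
Compute G/rho = 41e9 / 2312 = 17733564.0138
Vs = sqrt(17733564.0138) = 4211.12 m/s

4211.12


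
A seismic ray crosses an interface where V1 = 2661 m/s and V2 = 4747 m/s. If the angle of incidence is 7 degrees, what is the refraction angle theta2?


sin(theta1) = sin(7 deg) = 0.121869
sin(theta2) = V2/V1 * sin(theta1) = 4747/2661 * 0.121869 = 0.217405
theta2 = arcsin(0.217405) = 12.5566 degrees

12.5566


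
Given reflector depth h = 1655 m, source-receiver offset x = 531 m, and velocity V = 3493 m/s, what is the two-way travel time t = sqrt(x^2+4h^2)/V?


x^2 + 4h^2 = 531^2 + 4*1655^2 = 281961 + 10956100 = 11238061
sqrt(11238061) = 3352.3217
t = 3352.3217 / 3493 = 0.9597 s

0.9597


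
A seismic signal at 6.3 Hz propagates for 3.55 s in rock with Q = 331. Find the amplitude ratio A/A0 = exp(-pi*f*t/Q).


pi*f*t/Q = pi*6.3*3.55/331 = 0.212271
A/A0 = exp(-0.212271) = 0.808745

0.808745


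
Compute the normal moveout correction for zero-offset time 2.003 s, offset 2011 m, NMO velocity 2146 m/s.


x/Vnmo = 2011/2146 = 0.937092
(x/Vnmo)^2 = 0.878142
t0^2 = 4.012009
sqrt(4.012009 + 0.878142) = 2.211369
dt = 2.211369 - 2.003 = 0.208369

0.208369


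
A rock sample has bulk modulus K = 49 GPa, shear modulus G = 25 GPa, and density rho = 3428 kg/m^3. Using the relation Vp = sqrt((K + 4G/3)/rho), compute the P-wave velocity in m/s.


First compute the effective modulus:
K + 4G/3 = 49e9 + 4*25e9/3 = 82333333333.33 Pa
Then divide by density:
82333333333.33 / 3428 = 24017891.8709 Pa/(kg/m^3)
Take the square root:
Vp = sqrt(24017891.8709) = 4900.81 m/s

4900.81


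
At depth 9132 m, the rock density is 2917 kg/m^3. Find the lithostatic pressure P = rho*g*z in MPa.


P = rho * g * z / 1e6
= 2917 * 9.81 * 9132 / 1e6
= 261319211.64 / 1e6
= 261.3192 MPa

261.3192


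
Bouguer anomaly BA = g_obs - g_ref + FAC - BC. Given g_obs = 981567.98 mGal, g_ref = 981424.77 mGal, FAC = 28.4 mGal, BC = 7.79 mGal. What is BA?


BA = g_obs - g_ref + FAC - BC
= 981567.98 - 981424.77 + 28.4 - 7.79
= 163.82 mGal

163.82


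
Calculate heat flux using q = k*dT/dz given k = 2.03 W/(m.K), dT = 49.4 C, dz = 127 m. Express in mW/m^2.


q = k * dT / dz * 1000
= 2.03 * 49.4 / 127 * 1000
= 0.789622 * 1000
= 789.622 mW/m^2

789.622


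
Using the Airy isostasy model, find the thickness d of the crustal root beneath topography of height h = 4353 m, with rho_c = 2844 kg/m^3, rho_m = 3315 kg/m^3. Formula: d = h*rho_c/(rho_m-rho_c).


rho_m - rho_c = 3315 - 2844 = 471
d = 4353 * 2844 / 471
= 12379932 / 471
= 26284.36 m

26284.36


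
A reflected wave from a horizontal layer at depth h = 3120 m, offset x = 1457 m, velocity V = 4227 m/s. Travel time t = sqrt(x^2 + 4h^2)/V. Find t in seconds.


x^2 + 4h^2 = 1457^2 + 4*3120^2 = 2122849 + 38937600 = 41060449
sqrt(41060449) = 6407.8428
t = 6407.8428 / 4227 = 1.5159 s

1.5159


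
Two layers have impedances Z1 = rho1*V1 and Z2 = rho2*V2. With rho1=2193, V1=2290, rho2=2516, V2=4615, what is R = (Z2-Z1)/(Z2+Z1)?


Z1 = 2193 * 2290 = 5021970
Z2 = 2516 * 4615 = 11611340
R = (11611340 - 5021970) / (11611340 + 5021970) = 6589370 / 16633310 = 0.3962

0.3962


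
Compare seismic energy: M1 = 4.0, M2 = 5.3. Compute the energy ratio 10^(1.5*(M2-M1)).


M2 - M1 = 5.3 - 4.0 = 1.3
1.5 * 1.3 = 1.95
ratio = 10^1.95 = 89.13

89.13


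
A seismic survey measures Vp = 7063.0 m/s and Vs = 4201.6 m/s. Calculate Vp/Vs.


Vp/Vs = 7063.0 / 4201.6
= 1.681

1.681


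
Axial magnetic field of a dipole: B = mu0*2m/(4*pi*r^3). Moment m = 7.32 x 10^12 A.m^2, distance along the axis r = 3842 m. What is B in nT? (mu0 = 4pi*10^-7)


m = 7.32 x 10^12 = 7320000000000 A.m^2
2m = 14640000000000 A.m^2
r^3 = 3842^3 = 56711623688
B = (4pi*10^-7) * 14640000000000 / (4*pi * 56711623688) * 1e9
= 18397166.579422 / 712659281405.48 * 1e9
= 25814.8137 nT

25814.8137


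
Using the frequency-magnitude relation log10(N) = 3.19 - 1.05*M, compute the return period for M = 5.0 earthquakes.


log10(N) = 3.19 - 1.05*5.0 = -2.06
N = 10^-2.06 = 0.00871
T = 1/N = 1/0.00871 = 114.8154 years

114.8154


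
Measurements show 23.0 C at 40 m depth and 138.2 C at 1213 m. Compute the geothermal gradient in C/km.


dT = 138.2 - 23.0 = 115.2 C
dz = 1213 - 40 = 1173 m
gradient = dT/dz * 1000 = 115.2/1173 * 1000 = 98.2097 C/km

98.2097


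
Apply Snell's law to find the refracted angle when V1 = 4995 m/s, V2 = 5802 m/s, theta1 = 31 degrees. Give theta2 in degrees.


sin(theta1) = sin(31 deg) = 0.515038
sin(theta2) = V2/V1 * sin(theta1) = 5802/4995 * 0.515038 = 0.598248
theta2 = arcsin(0.598248) = 36.7446 degrees

36.7446


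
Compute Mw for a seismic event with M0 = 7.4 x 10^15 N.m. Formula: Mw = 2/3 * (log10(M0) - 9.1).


log10(M0) = log10(7.4 x 10^15) = 15.8692
Mw = 2/3 * (15.8692 - 9.1)
= 2/3 * 6.7692
= 4.51

4.51


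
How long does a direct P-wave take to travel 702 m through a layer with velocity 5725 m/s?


t = x / V
= 702 / 5725
= 0.1226 s

0.1226


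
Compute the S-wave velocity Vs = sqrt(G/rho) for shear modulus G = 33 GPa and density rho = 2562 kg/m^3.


Convert G to Pa: G = 33e9 Pa
Compute G/rho = 33e9 / 2562 = 12880562.0609
Vs = sqrt(12880562.0609) = 3588.95 m/s

3588.95


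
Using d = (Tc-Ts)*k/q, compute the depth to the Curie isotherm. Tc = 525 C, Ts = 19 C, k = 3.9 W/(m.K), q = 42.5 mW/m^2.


T_Curie - T_surf = 525 - 19 = 506 C
Convert q to W/m^2: 42.5 mW/m^2 = 0.0425 W/m^2
d = 506 * 3.9 / 0.0425 = 46432.94 m

46432.94


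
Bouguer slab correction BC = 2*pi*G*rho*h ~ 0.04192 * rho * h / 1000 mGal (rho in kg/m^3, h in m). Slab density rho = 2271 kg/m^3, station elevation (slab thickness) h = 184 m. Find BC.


BC = 0.04192 * rho * h / 1000
= 0.04192 * 2271 * 184 / 1000
= 17.5169 mGal

17.5169


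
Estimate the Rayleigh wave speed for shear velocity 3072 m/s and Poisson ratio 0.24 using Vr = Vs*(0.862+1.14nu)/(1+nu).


Numerator factor = 0.862 + 1.14*0.24 = 1.1356
Denominator = 1 + 0.24 = 1.24
Vr = 3072 * 1.1356 / 1.24 = 2813.36 m/s

2813.36


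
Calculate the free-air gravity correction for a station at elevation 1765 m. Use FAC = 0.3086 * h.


FAC = 0.3086 * h
= 0.3086 * 1765
= 544.679 mGal

544.679


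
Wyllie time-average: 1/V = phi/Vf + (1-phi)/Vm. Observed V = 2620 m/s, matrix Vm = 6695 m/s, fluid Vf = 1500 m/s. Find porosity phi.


1/V - 1/Vm = 1/2620 - 1/6695 = 0.00023231
1/Vf - 1/Vm = 1/1500 - 1/6695 = 0.0005173
phi = 0.00023231 / 0.0005173 = 0.4491

0.4491


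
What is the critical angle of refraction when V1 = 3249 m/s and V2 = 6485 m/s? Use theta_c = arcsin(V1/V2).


V1/V2 = 3249/6485 = 0.501002
theta_c = arcsin(0.501002) = 30.0663 degrees

30.0663


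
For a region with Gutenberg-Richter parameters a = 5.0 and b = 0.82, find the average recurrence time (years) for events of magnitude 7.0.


log10(N) = 5.0 - 0.82*7.0 = -0.74
N = 10^-0.74 = 0.18197
T = 1/N = 1/0.18197 = 5.4954 years

5.4954


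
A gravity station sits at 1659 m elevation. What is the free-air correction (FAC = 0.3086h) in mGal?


FAC = 0.3086 * h
= 0.3086 * 1659
= 511.9674 mGal

511.9674


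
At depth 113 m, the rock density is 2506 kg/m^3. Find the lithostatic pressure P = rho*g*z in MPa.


P = rho * g * z / 1e6
= 2506 * 9.81 * 113 / 1e6
= 2777976.18 / 1e6
= 2.778 MPa

2.778


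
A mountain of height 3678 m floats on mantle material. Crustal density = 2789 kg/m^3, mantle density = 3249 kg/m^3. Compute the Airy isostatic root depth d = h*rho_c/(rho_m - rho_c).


rho_m - rho_c = 3249 - 2789 = 460
d = 3678 * 2789 / 460
= 10257942 / 460
= 22299.87 m

22299.87


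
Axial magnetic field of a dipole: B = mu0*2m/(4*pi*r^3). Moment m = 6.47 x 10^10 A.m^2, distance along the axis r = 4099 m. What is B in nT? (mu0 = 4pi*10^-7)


m = 6.47 x 10^10 = 64700000000 A.m^2
2m = 129400000000 A.m^2
r^3 = 4099^3 = 68870582299
B = (4pi*10^-7) * 129400000000 / (4*pi * 68870582299) * 1e9
= 162608.83575 / 865453261595.96 * 1e9
= 187.8886 nT

187.8886


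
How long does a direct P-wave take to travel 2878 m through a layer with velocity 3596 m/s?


t = x / V
= 2878 / 3596
= 0.8003 s

0.8003
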